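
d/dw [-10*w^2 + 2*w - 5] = 2 - 20*w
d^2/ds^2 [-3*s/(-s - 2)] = -12/(s + 2)^3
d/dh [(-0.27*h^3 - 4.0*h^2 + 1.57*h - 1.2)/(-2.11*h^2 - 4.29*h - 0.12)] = (0.5697*h^4 + 2.3166*h^3 + 20.5699*h^2 - 4.104*h - 5.3364)/(4.4521*h^4 + 18.1038*h^3 + 18.9105*h^2 + 1.0296*h + 0.0144)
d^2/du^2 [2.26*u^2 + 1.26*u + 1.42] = 4.52000000000000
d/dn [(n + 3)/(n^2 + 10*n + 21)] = -1/(n^2 + 14*n + 49)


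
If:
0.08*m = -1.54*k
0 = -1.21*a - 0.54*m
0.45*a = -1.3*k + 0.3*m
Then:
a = 0.00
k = 0.00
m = 0.00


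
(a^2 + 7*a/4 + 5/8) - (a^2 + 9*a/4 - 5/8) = 5/4 - a/2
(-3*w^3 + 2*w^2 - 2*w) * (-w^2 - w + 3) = 3*w^5 + w^4 - 9*w^3 + 8*w^2 - 6*w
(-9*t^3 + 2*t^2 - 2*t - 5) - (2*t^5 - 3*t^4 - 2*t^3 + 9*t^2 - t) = -2*t^5 + 3*t^4 - 7*t^3 - 7*t^2 - t - 5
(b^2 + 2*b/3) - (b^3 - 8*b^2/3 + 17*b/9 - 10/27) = -b^3 + 11*b^2/3 - 11*b/9 + 10/27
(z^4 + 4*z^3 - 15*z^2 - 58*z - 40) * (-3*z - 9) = -3*z^5 - 21*z^4 + 9*z^3 + 309*z^2 + 642*z + 360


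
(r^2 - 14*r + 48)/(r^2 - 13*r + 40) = (r - 6)/(r - 5)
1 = 1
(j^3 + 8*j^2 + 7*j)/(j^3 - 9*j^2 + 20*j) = (j^2 + 8*j + 7)/(j^2 - 9*j + 20)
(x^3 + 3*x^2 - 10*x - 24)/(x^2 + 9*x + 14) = (x^2 + x - 12)/(x + 7)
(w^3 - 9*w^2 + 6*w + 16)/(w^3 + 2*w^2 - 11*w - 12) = (w^2 - 10*w + 16)/(w^2 + w - 12)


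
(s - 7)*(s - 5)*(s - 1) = s^3 - 13*s^2 + 47*s - 35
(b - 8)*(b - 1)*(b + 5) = b^3 - 4*b^2 - 37*b + 40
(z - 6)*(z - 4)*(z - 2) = z^3 - 12*z^2 + 44*z - 48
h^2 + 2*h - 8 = (h - 2)*(h + 4)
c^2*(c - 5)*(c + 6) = c^4 + c^3 - 30*c^2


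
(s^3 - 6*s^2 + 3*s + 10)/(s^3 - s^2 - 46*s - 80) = (-s^3 + 6*s^2 - 3*s - 10)/(-s^3 + s^2 + 46*s + 80)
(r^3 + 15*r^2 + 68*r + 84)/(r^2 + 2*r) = r + 13 + 42/r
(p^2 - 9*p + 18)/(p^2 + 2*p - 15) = (p - 6)/(p + 5)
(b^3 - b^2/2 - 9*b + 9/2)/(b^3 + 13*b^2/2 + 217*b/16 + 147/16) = 8*(2*b^2 - 7*b + 3)/(16*b^2 + 56*b + 49)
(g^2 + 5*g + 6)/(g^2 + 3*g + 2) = (g + 3)/(g + 1)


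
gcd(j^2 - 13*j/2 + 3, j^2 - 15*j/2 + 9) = j - 6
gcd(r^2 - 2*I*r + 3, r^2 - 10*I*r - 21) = r - 3*I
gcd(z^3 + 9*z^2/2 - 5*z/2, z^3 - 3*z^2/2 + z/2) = z^2 - z/2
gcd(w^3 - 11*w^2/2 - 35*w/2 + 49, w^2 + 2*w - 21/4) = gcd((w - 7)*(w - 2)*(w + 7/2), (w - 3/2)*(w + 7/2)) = w + 7/2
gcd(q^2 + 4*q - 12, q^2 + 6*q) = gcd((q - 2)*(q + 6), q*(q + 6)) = q + 6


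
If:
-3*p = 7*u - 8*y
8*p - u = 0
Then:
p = 8*y/59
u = 64*y/59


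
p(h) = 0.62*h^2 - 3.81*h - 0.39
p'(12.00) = 11.07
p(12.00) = 43.17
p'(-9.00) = -14.97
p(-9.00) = 84.12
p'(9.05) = 7.41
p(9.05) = 15.91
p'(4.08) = 1.25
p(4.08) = -5.61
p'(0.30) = -3.44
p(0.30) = -1.48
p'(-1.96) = -6.24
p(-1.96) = 9.46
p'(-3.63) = -8.31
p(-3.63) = 21.61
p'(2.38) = -0.86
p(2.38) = -5.95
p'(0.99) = -2.58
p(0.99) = -3.55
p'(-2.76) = -7.23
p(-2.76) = 14.85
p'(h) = 1.24*h - 3.81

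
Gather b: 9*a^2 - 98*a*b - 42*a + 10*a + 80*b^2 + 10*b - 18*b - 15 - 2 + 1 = 9*a^2 - 32*a + 80*b^2 + b*(-98*a - 8) - 16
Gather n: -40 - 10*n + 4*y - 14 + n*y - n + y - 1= n*(y - 11) + 5*y - 55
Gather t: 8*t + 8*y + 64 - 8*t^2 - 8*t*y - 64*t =-8*t^2 + t*(-8*y - 56) + 8*y + 64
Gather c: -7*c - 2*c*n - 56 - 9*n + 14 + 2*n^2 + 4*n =c*(-2*n - 7) + 2*n^2 - 5*n - 42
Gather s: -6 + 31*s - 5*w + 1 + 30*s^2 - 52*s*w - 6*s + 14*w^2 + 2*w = 30*s^2 + s*(25 - 52*w) + 14*w^2 - 3*w - 5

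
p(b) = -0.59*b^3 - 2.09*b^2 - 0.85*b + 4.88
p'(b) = -1.77*b^2 - 4.18*b - 0.85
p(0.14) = 4.72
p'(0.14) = -1.47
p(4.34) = -86.41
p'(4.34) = -52.33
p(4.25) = -81.77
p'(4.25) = -50.59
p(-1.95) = 2.97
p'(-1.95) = 0.57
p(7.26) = -337.22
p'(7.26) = -124.49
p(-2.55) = 3.24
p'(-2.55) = -1.70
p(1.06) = 0.93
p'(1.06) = -7.27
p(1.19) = -0.09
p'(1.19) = -8.33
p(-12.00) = 733.64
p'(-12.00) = -205.57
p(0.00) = 4.88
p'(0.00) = -0.85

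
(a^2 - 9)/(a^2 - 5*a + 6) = (a + 3)/(a - 2)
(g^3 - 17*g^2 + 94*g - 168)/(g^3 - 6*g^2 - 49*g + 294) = (g - 4)/(g + 7)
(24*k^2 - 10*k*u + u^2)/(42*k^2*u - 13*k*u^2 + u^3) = (-4*k + u)/(u*(-7*k + u))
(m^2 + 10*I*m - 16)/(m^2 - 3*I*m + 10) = (m + 8*I)/(m - 5*I)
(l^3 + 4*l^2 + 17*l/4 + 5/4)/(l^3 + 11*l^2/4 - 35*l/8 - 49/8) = 2*(4*l^2 + 12*l + 5)/(8*l^2 + 14*l - 49)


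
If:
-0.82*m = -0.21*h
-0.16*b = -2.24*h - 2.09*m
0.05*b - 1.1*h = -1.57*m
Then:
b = 0.00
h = 0.00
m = 0.00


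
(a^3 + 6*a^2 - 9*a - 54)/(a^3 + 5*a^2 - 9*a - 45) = (a + 6)/(a + 5)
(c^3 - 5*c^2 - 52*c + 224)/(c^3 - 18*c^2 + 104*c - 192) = (c + 7)/(c - 6)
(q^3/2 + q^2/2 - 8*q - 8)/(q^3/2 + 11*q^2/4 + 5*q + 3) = 2*(q^3 + q^2 - 16*q - 16)/(2*q^3 + 11*q^2 + 20*q + 12)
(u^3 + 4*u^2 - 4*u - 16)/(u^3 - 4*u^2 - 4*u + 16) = (u + 4)/(u - 4)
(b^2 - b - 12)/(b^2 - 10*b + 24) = (b + 3)/(b - 6)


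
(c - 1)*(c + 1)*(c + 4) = c^3 + 4*c^2 - c - 4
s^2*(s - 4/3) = s^3 - 4*s^2/3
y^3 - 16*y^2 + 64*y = y*(y - 8)^2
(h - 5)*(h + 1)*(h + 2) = h^3 - 2*h^2 - 13*h - 10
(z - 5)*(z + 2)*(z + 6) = z^3 + 3*z^2 - 28*z - 60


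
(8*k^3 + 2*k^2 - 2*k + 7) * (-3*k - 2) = -24*k^4 - 22*k^3 + 2*k^2 - 17*k - 14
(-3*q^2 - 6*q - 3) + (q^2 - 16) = -2*q^2 - 6*q - 19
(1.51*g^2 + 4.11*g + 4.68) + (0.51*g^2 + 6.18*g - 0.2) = 2.02*g^2 + 10.29*g + 4.48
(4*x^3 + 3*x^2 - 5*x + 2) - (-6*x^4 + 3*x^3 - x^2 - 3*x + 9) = 6*x^4 + x^3 + 4*x^2 - 2*x - 7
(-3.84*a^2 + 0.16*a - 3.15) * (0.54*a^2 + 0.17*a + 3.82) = -2.0736*a^4 - 0.5664*a^3 - 16.3426*a^2 + 0.0757*a - 12.033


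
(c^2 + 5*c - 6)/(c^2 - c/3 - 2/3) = 3*(c + 6)/(3*c + 2)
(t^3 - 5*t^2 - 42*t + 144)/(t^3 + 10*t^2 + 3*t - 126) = (t - 8)/(t + 7)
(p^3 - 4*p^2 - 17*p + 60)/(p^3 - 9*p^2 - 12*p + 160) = (p - 3)/(p - 8)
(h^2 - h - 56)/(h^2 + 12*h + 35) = (h - 8)/(h + 5)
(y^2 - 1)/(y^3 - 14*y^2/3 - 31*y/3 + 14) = 3*(y + 1)/(3*y^2 - 11*y - 42)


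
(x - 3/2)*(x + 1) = x^2 - x/2 - 3/2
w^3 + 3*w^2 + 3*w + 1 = (w + 1)^3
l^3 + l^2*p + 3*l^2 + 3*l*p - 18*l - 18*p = (l - 3)*(l + 6)*(l + p)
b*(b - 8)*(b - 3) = b^3 - 11*b^2 + 24*b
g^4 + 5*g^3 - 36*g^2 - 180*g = g*(g - 6)*(g + 5)*(g + 6)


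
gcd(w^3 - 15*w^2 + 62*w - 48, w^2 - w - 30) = w - 6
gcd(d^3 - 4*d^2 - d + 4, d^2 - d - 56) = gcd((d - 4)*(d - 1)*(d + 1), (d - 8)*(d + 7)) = 1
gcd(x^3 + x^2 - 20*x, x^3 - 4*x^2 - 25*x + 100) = x^2 + x - 20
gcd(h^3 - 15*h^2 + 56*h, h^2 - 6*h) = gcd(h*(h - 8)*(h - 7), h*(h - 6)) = h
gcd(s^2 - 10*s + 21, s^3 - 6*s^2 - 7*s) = s - 7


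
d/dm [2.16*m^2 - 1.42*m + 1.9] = 4.32*m - 1.42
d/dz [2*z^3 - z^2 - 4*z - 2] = 6*z^2 - 2*z - 4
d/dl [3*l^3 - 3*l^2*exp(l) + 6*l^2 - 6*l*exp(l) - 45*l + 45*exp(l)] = -3*l^2*exp(l) + 9*l^2 - 12*l*exp(l) + 12*l + 39*exp(l) - 45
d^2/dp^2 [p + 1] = 0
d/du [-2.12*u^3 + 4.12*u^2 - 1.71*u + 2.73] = -6.36*u^2 + 8.24*u - 1.71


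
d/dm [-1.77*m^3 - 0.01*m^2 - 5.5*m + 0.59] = -5.31*m^2 - 0.02*m - 5.5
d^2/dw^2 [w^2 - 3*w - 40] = 2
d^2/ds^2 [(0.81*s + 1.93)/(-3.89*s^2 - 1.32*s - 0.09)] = (-(0.81*s + 1.93)*(7.78*s + 1.32)*(15.56*s + 2.64) + (18.9054*s + 17.1538)*(3.89*s^2 + 1.32*s + 0.09))/(3.89*s^2 + 1.32*s + 0.09)^3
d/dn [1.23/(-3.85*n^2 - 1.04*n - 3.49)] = (9.471*n + 1.2792)/(3.85*n^2 + 1.04*n + 3.49)^2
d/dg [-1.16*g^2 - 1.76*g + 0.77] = -2.32*g - 1.76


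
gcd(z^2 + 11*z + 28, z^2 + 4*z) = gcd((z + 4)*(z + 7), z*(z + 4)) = z + 4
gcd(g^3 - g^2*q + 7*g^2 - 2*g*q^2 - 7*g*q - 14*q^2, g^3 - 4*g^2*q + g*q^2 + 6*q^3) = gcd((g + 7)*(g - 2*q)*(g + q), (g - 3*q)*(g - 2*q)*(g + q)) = -g^2 + g*q + 2*q^2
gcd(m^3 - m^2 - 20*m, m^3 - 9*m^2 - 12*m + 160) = m^2 - m - 20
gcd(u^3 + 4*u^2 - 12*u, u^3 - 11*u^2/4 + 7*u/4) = u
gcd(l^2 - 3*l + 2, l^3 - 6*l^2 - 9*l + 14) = l - 1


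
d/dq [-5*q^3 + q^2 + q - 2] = -15*q^2 + 2*q + 1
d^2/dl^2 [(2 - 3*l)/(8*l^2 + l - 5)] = 2*(-(3*l - 2)*(16*l + 1)^2 + (72*l - 13)*(8*l^2 + l - 5))/(8*l^2 + l - 5)^3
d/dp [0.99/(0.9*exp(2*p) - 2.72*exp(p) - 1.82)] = (2.6928 - 1.782*exp(p))*exp(p)/(-0.9*exp(2*p) + 2.72*exp(p) + 1.82)^2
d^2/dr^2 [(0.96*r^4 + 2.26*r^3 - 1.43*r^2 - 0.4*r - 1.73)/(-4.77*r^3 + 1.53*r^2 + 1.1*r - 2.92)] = (1.13686837721616e-13*r^7 + 17.5171139999999*r^6 + 53.991144*r^5 + 896.356008*r^4 - 455.927468*r^3 - 113.359038*r^2 - 232.002996*r + 46.5996)/(108.531333*r^9 - 104.435811*r^8 - 41.586291*r^7 + 243.901287*r^6 - 118.272582*r^5 - 76.975056*r^4 + 150.167944*r^3 - 28.536576*r^2 - 28.13712*r + 24.897088)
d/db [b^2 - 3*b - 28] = 2*b - 3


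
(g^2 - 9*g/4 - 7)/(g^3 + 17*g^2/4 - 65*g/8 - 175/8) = 2*(g - 4)/(2*g^2 + 5*g - 25)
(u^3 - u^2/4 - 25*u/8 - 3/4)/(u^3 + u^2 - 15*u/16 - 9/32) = 4*(u - 2)/(4*u - 3)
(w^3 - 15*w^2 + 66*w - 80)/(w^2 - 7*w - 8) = (w^2 - 7*w + 10)/(w + 1)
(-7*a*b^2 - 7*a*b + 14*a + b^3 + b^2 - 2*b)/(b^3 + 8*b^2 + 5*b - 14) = (-7*a + b)/(b + 7)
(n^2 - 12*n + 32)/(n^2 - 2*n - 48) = (n - 4)/(n + 6)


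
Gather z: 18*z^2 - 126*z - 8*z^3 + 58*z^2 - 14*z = -8*z^3 + 76*z^2 - 140*z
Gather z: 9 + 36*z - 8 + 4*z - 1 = 40*z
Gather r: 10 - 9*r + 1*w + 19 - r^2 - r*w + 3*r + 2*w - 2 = -r^2 + r*(-w - 6) + 3*w + 27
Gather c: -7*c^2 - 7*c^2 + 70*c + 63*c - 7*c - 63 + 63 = -14*c^2 + 126*c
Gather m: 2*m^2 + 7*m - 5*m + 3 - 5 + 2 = 2*m^2 + 2*m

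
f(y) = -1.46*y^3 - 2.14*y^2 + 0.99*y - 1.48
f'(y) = -4.38*y^2 - 4.28*y + 0.99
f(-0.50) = -2.33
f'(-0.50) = 2.04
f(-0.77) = -2.84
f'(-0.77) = 1.69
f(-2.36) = 3.46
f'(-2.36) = -13.30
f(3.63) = -95.92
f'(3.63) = -72.26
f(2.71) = -43.57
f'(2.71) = -42.78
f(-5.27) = 147.56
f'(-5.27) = -98.10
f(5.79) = -350.88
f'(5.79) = -170.63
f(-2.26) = 2.21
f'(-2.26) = -11.71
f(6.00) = -387.94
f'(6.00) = -182.37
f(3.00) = -57.19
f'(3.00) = -51.27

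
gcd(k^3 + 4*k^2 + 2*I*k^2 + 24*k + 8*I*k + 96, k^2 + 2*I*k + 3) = 1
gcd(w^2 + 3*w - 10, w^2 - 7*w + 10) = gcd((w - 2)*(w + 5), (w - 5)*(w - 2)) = w - 2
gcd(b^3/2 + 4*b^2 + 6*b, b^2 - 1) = 1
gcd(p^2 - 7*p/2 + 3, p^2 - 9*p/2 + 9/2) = p - 3/2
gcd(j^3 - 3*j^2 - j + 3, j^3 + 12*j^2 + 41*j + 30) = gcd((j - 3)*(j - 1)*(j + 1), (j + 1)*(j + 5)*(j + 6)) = j + 1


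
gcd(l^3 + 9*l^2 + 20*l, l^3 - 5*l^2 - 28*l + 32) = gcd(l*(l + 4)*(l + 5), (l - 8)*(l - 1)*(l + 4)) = l + 4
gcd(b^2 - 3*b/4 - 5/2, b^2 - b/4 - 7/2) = b - 2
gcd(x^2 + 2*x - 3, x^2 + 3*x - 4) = x - 1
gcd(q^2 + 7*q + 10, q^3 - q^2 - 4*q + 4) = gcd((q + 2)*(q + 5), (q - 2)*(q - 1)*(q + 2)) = q + 2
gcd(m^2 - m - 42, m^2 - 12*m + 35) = m - 7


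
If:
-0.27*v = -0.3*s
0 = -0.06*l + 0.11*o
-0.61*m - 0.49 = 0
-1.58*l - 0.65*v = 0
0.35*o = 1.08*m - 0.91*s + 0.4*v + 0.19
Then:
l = 0.82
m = -0.80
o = 0.45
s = -1.79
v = -1.99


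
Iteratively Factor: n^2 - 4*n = (n - 4)*(n)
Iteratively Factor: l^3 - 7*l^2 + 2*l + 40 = (l - 4)*(l^2 - 3*l - 10) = (l - 4)*(l + 2)*(l - 5)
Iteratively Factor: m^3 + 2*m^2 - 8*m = (m)*(m^2 + 2*m - 8) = m*(m + 4)*(m - 2)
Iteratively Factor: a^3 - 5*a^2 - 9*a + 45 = (a - 5)*(a^2 - 9) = (a - 5)*(a - 3)*(a + 3)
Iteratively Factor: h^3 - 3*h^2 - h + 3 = (h - 3)*(h^2 - 1) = (h - 3)*(h - 1)*(h + 1)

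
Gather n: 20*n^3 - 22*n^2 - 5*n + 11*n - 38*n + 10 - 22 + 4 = 20*n^3 - 22*n^2 - 32*n - 8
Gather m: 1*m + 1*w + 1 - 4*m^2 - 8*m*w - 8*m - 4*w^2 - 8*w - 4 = -4*m^2 + m*(-8*w - 7) - 4*w^2 - 7*w - 3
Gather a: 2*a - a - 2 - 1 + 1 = a - 2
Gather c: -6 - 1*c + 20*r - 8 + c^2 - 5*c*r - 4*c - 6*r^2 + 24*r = c^2 + c*(-5*r - 5) - 6*r^2 + 44*r - 14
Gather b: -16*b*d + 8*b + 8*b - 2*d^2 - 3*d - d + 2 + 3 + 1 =b*(16 - 16*d) - 2*d^2 - 4*d + 6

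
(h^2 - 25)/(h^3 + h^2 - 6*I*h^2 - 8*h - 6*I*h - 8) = (h^2 - 25)/(h^3 + h^2*(1 - 6*I) + h*(-8 - 6*I) - 8)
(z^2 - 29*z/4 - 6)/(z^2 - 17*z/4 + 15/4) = (4*z^2 - 29*z - 24)/(4*z^2 - 17*z + 15)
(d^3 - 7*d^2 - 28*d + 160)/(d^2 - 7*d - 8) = (d^2 + d - 20)/(d + 1)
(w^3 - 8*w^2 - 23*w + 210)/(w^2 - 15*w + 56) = (w^2 - w - 30)/(w - 8)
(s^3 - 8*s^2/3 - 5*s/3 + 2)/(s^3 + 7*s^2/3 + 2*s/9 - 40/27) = 9*(s^2 - 2*s - 3)/(9*s^2 + 27*s + 20)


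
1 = 1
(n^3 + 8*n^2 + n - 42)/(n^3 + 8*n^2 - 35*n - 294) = (n^2 + n - 6)/(n^2 + n - 42)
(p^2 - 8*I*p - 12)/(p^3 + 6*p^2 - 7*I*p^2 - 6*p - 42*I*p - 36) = (p - 2*I)/(p^2 + p*(6 - I) - 6*I)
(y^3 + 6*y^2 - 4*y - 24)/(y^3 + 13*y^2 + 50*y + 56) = (y^2 + 4*y - 12)/(y^2 + 11*y + 28)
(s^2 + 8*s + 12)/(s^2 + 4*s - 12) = (s + 2)/(s - 2)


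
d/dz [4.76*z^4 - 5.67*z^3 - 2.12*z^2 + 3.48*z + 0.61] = 19.04*z^3 - 17.01*z^2 - 4.24*z + 3.48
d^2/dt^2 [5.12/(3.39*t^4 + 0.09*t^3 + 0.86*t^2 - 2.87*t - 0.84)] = (-(208.2816*t^2 + 2.7648*t + 8.8064)*(3.39*t^4 + 0.09*t^3 + 0.86*t^2 - 2.87*t - 0.84) + 5.12*(13.56*t^3 + 0.27*t^2 + 1.72*t - 2.87)*(27.12*t^3 + 0.54*t^2 + 3.44*t - 5.74))/(3.39*t^4 + 0.09*t^3 + 0.86*t^2 - 2.87*t - 0.84)^3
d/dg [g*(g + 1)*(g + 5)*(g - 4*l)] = 4*g^3 - 12*g^2*l + 18*g^2 - 48*g*l + 10*g - 20*l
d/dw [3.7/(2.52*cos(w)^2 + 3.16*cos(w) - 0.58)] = (18.648*cos(w) + 11.692)*sin(w)/(2.52*cos(w)^2 + 3.16*cos(w) - 0.58)^2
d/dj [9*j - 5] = 9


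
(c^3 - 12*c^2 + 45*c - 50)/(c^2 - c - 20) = (c^2 - 7*c + 10)/(c + 4)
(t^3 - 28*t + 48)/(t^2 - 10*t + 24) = (t^2 + 4*t - 12)/(t - 6)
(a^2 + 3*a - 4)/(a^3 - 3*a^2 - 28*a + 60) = (a^2 + 3*a - 4)/(a^3 - 3*a^2 - 28*a + 60)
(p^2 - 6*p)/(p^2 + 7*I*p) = (p - 6)/(p + 7*I)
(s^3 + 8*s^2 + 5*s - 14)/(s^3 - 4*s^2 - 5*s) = (-s^3 - 8*s^2 - 5*s + 14)/(s*(-s^2 + 4*s + 5))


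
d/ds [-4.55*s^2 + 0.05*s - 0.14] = 0.05 - 9.1*s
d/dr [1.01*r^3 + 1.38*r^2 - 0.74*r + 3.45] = 3.03*r^2 + 2.76*r - 0.74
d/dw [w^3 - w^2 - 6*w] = 3*w^2 - 2*w - 6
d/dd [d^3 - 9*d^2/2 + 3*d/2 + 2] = 3*d^2 - 9*d + 3/2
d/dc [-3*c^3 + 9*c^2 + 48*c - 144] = -9*c^2 + 18*c + 48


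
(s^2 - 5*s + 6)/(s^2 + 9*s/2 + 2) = 2*(s^2 - 5*s + 6)/(2*s^2 + 9*s + 4)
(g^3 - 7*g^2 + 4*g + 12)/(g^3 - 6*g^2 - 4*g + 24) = (g + 1)/(g + 2)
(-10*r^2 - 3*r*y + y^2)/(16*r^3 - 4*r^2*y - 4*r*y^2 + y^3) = (-5*r + y)/(8*r^2 - 6*r*y + y^2)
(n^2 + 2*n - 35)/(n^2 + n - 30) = (n + 7)/(n + 6)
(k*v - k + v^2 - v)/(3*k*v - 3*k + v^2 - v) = (k + v)/(3*k + v)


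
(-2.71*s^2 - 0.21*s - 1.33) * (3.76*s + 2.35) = -10.1896*s^3 - 7.1581*s^2 - 5.4943*s - 3.1255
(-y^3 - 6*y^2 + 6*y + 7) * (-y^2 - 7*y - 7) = y^5 + 13*y^4 + 43*y^3 - 7*y^2 - 91*y - 49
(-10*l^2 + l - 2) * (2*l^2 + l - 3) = -20*l^4 - 8*l^3 + 27*l^2 - 5*l + 6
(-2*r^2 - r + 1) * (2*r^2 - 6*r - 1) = -4*r^4 + 10*r^3 + 10*r^2 - 5*r - 1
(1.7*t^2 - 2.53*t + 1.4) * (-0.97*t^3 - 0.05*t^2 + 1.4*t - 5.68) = -1.649*t^5 + 2.3691*t^4 + 1.1485*t^3 - 13.268*t^2 + 16.3304*t - 7.952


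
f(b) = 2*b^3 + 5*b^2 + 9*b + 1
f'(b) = 6*b^2 + 10*b + 9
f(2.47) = 83.87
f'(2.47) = 70.31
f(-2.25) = -16.72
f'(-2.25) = 16.88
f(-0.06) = 0.48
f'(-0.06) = 8.42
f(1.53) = 33.64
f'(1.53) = 38.35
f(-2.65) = -24.96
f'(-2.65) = 24.64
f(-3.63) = -61.45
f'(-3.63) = 51.76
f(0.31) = 4.33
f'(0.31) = 12.68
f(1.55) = 34.41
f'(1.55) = 38.92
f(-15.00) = -5759.00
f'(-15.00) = 1209.00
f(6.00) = 667.00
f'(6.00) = 285.00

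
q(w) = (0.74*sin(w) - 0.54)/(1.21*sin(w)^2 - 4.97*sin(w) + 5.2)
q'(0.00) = 0.04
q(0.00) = -0.10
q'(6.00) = 0.02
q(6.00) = -0.11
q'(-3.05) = -0.03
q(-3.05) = -0.11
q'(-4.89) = 0.13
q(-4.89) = 0.13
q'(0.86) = 0.24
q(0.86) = 0.01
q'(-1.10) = -0.00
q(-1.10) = -0.11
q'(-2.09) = 0.00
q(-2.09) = -0.11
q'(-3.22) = -0.05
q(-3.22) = -0.10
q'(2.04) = -0.24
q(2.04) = 0.07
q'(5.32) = -0.00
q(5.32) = -0.11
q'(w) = (-2.42*sin(w)*cos(w) + 4.97*cos(w))*(0.74*sin(w) - 0.54)/(1.21*sin(w)^2 - 4.97*sin(w) + 5.2)^2 + 0.74*cos(w)/(1.21*sin(w)^2 - 4.97*sin(w) + 5.2)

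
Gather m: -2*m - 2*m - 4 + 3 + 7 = 6 - 4*m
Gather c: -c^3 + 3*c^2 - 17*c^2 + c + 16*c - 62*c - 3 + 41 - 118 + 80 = -c^3 - 14*c^2 - 45*c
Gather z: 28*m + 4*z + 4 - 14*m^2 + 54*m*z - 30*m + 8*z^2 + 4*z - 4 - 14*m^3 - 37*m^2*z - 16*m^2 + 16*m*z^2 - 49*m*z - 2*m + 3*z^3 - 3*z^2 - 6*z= -14*m^3 - 30*m^2 - 4*m + 3*z^3 + z^2*(16*m + 5) + z*(-37*m^2 + 5*m + 2)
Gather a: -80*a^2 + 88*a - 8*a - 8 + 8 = -80*a^2 + 80*a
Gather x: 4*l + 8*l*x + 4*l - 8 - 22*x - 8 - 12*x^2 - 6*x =8*l - 12*x^2 + x*(8*l - 28) - 16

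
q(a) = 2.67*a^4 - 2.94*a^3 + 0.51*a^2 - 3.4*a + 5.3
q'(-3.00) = -374.20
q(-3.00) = 315.74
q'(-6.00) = -2633.92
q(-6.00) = 4139.42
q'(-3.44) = -546.04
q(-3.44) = 516.60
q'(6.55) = 2626.08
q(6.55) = 4093.20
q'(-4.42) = -1102.45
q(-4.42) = 1303.22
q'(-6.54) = -3374.79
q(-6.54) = 5756.27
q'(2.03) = 51.67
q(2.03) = 21.25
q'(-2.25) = -172.00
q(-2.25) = 117.45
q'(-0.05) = -3.47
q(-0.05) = 5.47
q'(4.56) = 830.52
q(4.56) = 876.07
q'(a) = 10.68*a^3 - 8.82*a^2 + 1.02*a - 3.4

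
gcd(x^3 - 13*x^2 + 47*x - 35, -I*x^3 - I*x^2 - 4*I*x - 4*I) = 1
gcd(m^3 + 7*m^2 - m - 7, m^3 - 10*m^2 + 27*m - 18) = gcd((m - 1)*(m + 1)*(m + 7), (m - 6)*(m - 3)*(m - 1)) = m - 1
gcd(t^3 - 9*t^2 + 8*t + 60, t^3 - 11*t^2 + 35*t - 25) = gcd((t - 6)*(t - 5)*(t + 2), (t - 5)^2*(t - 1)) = t - 5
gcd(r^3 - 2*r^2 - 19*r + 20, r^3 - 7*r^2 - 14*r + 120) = r^2 - r - 20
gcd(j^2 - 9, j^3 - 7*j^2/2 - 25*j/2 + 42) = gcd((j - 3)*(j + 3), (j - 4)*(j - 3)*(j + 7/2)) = j - 3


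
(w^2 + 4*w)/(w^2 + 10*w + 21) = w*(w + 4)/(w^2 + 10*w + 21)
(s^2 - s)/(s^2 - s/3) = 3*(s - 1)/(3*s - 1)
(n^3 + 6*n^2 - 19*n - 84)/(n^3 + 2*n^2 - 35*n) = (n^2 - n - 12)/(n*(n - 5))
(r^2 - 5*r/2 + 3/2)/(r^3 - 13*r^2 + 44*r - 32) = (r - 3/2)/(r^2 - 12*r + 32)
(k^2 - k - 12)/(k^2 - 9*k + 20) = (k + 3)/(k - 5)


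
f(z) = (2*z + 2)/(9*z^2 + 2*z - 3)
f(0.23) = -1.19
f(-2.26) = -0.07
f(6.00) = 0.04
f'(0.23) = -4.51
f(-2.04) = -0.07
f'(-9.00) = 0.00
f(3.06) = 0.09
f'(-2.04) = -0.01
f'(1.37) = -0.34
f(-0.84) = 0.19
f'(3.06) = -0.04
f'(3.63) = -0.03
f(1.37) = 0.28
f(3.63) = 0.08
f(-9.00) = -0.02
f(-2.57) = -0.06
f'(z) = (-18*z - 2)*(2*z + 2)/(9*z^2 + 2*z - 3)^2 + 2/(9*z^2 + 2*z - 3)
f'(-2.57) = -0.01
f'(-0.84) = 2.70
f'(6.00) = -0.00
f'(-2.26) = -0.01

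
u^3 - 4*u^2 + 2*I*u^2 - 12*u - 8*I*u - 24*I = (u - 6)*(u + 2)*(u + 2*I)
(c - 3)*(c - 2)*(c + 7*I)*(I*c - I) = I*c^4 - 7*c^3 - 6*I*c^3 + 42*c^2 + 11*I*c^2 - 77*c - 6*I*c + 42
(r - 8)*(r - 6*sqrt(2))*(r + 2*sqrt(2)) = r^3 - 8*r^2 - 4*sqrt(2)*r^2 - 24*r + 32*sqrt(2)*r + 192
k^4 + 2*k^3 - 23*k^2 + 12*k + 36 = (k - 3)*(k - 2)*(k + 1)*(k + 6)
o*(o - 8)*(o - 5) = o^3 - 13*o^2 + 40*o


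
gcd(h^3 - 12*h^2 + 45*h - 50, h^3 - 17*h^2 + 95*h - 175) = h^2 - 10*h + 25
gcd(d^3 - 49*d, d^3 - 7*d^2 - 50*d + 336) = d + 7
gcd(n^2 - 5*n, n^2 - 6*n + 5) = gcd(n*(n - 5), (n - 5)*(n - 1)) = n - 5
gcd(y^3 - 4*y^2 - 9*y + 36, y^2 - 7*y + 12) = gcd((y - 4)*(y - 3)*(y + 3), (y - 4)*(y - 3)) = y^2 - 7*y + 12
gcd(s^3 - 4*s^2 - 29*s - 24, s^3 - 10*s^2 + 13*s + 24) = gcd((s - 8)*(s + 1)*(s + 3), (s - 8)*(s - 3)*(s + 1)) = s^2 - 7*s - 8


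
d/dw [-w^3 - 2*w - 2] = -3*w^2 - 2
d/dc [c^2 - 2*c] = 2*c - 2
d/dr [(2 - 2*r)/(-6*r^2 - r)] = 2*(-6*r^2 + 12*r + 1)/(r^2*(36*r^2 + 12*r + 1))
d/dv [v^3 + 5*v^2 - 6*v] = 3*v^2 + 10*v - 6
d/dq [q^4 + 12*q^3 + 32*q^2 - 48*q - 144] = 4*q^3 + 36*q^2 + 64*q - 48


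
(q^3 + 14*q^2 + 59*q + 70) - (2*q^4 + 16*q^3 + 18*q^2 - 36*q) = -2*q^4 - 15*q^3 - 4*q^2 + 95*q + 70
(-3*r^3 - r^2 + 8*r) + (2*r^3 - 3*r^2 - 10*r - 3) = -r^3 - 4*r^2 - 2*r - 3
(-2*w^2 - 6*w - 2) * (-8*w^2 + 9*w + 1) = 16*w^4 + 30*w^3 - 40*w^2 - 24*w - 2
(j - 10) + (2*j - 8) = 3*j - 18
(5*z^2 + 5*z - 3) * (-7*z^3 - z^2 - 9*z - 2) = -35*z^5 - 40*z^4 - 29*z^3 - 52*z^2 + 17*z + 6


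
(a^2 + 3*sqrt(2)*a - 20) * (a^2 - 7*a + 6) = a^4 - 7*a^3 + 3*sqrt(2)*a^3 - 21*sqrt(2)*a^2 - 14*a^2 + 18*sqrt(2)*a + 140*a - 120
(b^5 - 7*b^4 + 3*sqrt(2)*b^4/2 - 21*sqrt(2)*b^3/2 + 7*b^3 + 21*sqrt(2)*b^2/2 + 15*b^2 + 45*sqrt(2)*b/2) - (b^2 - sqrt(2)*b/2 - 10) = b^5 - 7*b^4 + 3*sqrt(2)*b^4/2 - 21*sqrt(2)*b^3/2 + 7*b^3 + 14*b^2 + 21*sqrt(2)*b^2/2 + 23*sqrt(2)*b + 10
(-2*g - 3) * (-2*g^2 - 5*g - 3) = 4*g^3 + 16*g^2 + 21*g + 9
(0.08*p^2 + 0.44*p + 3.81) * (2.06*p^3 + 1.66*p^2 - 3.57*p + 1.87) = 0.1648*p^5 + 1.0392*p^4 + 8.2934*p^3 + 4.9034*p^2 - 12.7789*p + 7.1247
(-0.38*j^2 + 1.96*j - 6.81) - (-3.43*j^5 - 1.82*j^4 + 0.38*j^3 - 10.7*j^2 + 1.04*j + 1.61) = 3.43*j^5 + 1.82*j^4 - 0.38*j^3 + 10.32*j^2 + 0.92*j - 8.42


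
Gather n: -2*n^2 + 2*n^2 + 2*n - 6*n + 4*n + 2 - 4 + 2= 0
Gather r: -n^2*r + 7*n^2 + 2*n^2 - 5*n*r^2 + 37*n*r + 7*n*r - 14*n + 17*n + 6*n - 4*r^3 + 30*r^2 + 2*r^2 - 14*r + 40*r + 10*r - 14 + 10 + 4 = 9*n^2 + 9*n - 4*r^3 + r^2*(32 - 5*n) + r*(-n^2 + 44*n + 36)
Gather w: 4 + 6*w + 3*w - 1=9*w + 3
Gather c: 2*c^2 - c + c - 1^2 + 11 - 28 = 2*c^2 - 18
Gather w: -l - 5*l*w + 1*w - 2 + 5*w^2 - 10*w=-l + 5*w^2 + w*(-5*l - 9) - 2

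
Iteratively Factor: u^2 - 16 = (u - 4)*(u + 4)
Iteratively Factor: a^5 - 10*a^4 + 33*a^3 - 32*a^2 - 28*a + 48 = (a - 2)*(a^4 - 8*a^3 + 17*a^2 + 2*a - 24) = (a - 2)*(a + 1)*(a^3 - 9*a^2 + 26*a - 24) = (a - 3)*(a - 2)*(a + 1)*(a^2 - 6*a + 8) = (a - 3)*(a - 2)^2*(a + 1)*(a - 4)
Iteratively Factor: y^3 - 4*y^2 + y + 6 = (y - 3)*(y^2 - y - 2) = (y - 3)*(y - 2)*(y + 1)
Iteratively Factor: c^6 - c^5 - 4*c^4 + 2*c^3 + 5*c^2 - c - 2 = (c - 2)*(c^5 + c^4 - 2*c^3 - 2*c^2 + c + 1) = (c - 2)*(c - 1)*(c^4 + 2*c^3 - 2*c - 1) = (c - 2)*(c - 1)*(c + 1)*(c^3 + c^2 - c - 1) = (c - 2)*(c - 1)*(c + 1)^2*(c^2 - 1) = (c - 2)*(c - 1)*(c + 1)^3*(c - 1)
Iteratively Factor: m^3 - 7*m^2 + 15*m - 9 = (m - 3)*(m^2 - 4*m + 3) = (m - 3)*(m - 1)*(m - 3)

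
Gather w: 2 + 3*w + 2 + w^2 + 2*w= w^2 + 5*w + 4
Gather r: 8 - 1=7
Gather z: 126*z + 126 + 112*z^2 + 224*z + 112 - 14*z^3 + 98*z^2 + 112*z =-14*z^3 + 210*z^2 + 462*z + 238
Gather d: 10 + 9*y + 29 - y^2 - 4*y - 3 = -y^2 + 5*y + 36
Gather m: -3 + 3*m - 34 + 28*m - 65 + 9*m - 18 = 40*m - 120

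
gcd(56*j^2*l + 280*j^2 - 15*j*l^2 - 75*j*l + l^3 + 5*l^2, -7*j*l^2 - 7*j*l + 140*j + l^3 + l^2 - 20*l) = 7*j*l + 35*j - l^2 - 5*l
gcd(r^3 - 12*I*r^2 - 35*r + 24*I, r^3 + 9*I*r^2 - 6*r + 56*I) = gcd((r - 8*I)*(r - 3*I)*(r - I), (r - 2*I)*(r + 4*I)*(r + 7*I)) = 1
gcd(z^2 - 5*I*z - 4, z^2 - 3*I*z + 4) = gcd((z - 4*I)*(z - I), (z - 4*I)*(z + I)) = z - 4*I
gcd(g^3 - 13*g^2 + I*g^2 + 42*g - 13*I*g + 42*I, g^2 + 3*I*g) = 1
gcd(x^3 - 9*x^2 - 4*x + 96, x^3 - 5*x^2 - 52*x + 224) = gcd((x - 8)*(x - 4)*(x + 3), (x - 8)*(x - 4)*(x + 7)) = x^2 - 12*x + 32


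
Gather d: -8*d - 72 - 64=-8*d - 136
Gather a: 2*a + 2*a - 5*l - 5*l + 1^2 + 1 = 4*a - 10*l + 2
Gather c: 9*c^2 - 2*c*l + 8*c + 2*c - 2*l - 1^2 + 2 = 9*c^2 + c*(10 - 2*l) - 2*l + 1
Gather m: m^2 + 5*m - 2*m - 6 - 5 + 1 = m^2 + 3*m - 10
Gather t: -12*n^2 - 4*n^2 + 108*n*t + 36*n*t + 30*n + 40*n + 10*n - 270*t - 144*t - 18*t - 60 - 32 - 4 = -16*n^2 + 80*n + t*(144*n - 432) - 96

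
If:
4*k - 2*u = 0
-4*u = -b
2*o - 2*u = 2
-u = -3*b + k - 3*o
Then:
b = -8/9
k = -1/9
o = 7/9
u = -2/9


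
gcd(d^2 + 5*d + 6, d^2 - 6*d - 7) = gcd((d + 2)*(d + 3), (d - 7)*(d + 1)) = 1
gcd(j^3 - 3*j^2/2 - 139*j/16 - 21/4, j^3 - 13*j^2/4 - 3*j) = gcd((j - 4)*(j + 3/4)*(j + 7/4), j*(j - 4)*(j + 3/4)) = j^2 - 13*j/4 - 3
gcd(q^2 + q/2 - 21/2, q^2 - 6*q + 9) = q - 3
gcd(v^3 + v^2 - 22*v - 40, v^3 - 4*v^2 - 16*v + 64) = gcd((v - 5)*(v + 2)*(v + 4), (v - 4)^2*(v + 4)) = v + 4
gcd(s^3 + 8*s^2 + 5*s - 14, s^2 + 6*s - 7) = s^2 + 6*s - 7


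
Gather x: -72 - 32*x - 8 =-32*x - 80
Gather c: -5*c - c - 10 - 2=-6*c - 12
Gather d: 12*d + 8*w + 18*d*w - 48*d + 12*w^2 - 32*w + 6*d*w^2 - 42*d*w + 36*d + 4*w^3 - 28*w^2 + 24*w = d*(6*w^2 - 24*w) + 4*w^3 - 16*w^2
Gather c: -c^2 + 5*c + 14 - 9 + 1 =-c^2 + 5*c + 6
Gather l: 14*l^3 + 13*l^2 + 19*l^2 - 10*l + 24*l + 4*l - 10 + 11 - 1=14*l^3 + 32*l^2 + 18*l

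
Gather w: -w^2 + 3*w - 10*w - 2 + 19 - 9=-w^2 - 7*w + 8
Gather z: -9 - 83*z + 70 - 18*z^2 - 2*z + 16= -18*z^2 - 85*z + 77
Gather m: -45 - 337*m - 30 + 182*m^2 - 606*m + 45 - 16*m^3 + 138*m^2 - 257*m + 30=-16*m^3 + 320*m^2 - 1200*m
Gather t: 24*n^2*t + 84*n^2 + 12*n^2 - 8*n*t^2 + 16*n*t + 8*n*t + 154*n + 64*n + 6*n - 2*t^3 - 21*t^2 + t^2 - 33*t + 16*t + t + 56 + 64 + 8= 96*n^2 + 224*n - 2*t^3 + t^2*(-8*n - 20) + t*(24*n^2 + 24*n - 16) + 128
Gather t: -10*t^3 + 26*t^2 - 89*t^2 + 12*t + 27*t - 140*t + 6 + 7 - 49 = -10*t^3 - 63*t^2 - 101*t - 36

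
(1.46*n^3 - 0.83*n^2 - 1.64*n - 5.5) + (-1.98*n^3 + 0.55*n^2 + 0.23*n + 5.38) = -0.52*n^3 - 0.28*n^2 - 1.41*n - 0.12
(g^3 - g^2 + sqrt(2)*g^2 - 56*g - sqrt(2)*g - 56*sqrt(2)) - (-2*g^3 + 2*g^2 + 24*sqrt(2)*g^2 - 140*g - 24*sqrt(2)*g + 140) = 3*g^3 - 23*sqrt(2)*g^2 - 3*g^2 + 23*sqrt(2)*g + 84*g - 140 - 56*sqrt(2)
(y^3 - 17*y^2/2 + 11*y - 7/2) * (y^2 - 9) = y^5 - 17*y^4/2 + 2*y^3 + 73*y^2 - 99*y + 63/2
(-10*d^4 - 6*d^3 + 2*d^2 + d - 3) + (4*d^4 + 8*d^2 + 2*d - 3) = -6*d^4 - 6*d^3 + 10*d^2 + 3*d - 6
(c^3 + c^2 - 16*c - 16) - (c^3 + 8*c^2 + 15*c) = -7*c^2 - 31*c - 16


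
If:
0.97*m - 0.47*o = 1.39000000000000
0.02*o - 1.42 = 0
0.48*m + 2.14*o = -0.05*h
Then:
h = -3382.82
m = 35.84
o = 71.00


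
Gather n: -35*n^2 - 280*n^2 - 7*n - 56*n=-315*n^2 - 63*n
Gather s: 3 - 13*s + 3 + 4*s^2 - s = 4*s^2 - 14*s + 6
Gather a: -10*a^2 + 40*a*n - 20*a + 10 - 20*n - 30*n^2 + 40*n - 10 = -10*a^2 + a*(40*n - 20) - 30*n^2 + 20*n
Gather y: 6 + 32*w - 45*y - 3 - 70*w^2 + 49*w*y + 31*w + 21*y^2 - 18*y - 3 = -70*w^2 + 63*w + 21*y^2 + y*(49*w - 63)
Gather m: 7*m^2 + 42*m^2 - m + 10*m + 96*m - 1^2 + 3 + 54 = 49*m^2 + 105*m + 56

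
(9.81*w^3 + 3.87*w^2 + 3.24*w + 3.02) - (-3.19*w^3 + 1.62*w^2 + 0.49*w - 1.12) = 13.0*w^3 + 2.25*w^2 + 2.75*w + 4.14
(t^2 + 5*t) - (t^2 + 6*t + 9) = -t - 9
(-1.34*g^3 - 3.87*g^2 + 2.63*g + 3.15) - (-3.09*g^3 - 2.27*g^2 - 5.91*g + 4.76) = 1.75*g^3 - 1.6*g^2 + 8.54*g - 1.61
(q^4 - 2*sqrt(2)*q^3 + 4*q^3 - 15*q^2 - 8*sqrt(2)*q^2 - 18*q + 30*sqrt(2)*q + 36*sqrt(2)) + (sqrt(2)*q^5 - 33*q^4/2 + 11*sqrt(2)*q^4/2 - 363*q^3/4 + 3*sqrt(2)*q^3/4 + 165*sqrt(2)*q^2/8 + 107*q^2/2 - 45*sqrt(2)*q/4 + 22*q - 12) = sqrt(2)*q^5 - 31*q^4/2 + 11*sqrt(2)*q^4/2 - 347*q^3/4 - 5*sqrt(2)*q^3/4 + 101*sqrt(2)*q^2/8 + 77*q^2/2 + 4*q + 75*sqrt(2)*q/4 - 12 + 36*sqrt(2)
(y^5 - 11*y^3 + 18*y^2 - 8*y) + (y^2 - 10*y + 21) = y^5 - 11*y^3 + 19*y^2 - 18*y + 21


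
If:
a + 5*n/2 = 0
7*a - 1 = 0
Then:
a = 1/7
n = -2/35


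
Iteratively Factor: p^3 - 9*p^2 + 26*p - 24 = (p - 3)*(p^2 - 6*p + 8) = (p - 4)*(p - 3)*(p - 2)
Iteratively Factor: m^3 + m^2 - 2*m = (m - 1)*(m^2 + 2*m) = (m - 1)*(m + 2)*(m)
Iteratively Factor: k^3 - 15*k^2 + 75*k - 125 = (k - 5)*(k^2 - 10*k + 25) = (k - 5)^2*(k - 5)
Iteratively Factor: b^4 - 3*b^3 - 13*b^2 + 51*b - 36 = (b - 3)*(b^3 - 13*b + 12) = (b - 3)*(b - 1)*(b^2 + b - 12) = (b - 3)*(b - 1)*(b + 4)*(b - 3)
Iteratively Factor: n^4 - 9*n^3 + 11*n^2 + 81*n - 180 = (n + 3)*(n^3 - 12*n^2 + 47*n - 60) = (n - 4)*(n + 3)*(n^2 - 8*n + 15) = (n - 4)*(n - 3)*(n + 3)*(n - 5)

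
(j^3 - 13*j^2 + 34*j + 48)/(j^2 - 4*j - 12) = (j^2 - 7*j - 8)/(j + 2)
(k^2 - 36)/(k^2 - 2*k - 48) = (k - 6)/(k - 8)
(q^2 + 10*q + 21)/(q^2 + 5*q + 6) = (q + 7)/(q + 2)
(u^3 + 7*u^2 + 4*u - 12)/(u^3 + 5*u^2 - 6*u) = (u + 2)/u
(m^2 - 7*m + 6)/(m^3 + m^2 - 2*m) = (m - 6)/(m*(m + 2))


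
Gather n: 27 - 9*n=27 - 9*n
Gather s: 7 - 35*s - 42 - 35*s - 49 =-70*s - 84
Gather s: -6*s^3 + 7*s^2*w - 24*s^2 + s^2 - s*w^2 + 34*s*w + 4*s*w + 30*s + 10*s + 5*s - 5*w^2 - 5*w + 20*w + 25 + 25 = -6*s^3 + s^2*(7*w - 23) + s*(-w^2 + 38*w + 45) - 5*w^2 + 15*w + 50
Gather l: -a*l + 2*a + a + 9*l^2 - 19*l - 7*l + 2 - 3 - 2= 3*a + 9*l^2 + l*(-a - 26) - 3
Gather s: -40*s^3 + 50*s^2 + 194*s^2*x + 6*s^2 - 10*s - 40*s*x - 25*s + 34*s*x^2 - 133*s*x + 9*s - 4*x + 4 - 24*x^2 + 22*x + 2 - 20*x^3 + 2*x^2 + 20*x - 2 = -40*s^3 + s^2*(194*x + 56) + s*(34*x^2 - 173*x - 26) - 20*x^3 - 22*x^2 + 38*x + 4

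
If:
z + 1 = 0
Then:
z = -1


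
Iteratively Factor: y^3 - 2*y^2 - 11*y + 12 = (y + 3)*(y^2 - 5*y + 4) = (y - 1)*(y + 3)*(y - 4)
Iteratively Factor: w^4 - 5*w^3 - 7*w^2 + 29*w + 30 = (w - 3)*(w^3 - 2*w^2 - 13*w - 10) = (w - 3)*(w + 1)*(w^2 - 3*w - 10) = (w - 5)*(w - 3)*(w + 1)*(w + 2)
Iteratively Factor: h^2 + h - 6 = (h + 3)*(h - 2)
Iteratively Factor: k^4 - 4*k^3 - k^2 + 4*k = (k + 1)*(k^3 - 5*k^2 + 4*k) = (k - 1)*(k + 1)*(k^2 - 4*k) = (k - 4)*(k - 1)*(k + 1)*(k)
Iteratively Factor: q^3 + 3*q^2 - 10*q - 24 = (q - 3)*(q^2 + 6*q + 8) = (q - 3)*(q + 2)*(q + 4)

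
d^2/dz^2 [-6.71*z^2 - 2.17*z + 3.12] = -13.4200000000000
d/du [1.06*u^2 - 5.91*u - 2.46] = 2.12*u - 5.91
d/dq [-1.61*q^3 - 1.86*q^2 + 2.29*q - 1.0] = -4.83*q^2 - 3.72*q + 2.29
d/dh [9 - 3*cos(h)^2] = 3*sin(2*h)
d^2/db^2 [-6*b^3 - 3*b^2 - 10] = -36*b - 6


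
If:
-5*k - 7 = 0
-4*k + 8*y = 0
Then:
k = -7/5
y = -7/10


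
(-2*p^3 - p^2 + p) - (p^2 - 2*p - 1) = -2*p^3 - 2*p^2 + 3*p + 1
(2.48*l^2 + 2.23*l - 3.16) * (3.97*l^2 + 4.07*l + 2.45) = 9.8456*l^4 + 18.9467*l^3 + 2.6069*l^2 - 7.3977*l - 7.742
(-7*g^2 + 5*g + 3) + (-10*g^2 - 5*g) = 3 - 17*g^2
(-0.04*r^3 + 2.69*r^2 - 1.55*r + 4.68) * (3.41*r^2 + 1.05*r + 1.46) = -0.1364*r^5 + 9.1309*r^4 - 2.5194*r^3 + 18.2587*r^2 + 2.651*r + 6.8328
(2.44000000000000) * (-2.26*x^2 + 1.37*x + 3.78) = -5.5144*x^2 + 3.3428*x + 9.2232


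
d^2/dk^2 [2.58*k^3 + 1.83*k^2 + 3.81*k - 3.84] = 15.48*k + 3.66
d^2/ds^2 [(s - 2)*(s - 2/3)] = 2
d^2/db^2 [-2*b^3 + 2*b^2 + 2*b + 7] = 4 - 12*b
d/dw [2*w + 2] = 2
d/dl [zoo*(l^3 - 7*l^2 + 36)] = zoo*l*(l + 1)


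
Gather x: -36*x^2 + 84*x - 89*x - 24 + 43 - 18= -36*x^2 - 5*x + 1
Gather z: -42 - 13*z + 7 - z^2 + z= -z^2 - 12*z - 35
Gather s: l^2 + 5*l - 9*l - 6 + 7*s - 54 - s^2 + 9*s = l^2 - 4*l - s^2 + 16*s - 60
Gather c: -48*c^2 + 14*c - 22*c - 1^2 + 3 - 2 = -48*c^2 - 8*c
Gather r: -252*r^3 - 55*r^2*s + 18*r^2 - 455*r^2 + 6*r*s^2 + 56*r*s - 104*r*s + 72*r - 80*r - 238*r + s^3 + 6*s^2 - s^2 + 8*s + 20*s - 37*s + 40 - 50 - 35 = -252*r^3 + r^2*(-55*s - 437) + r*(6*s^2 - 48*s - 246) + s^3 + 5*s^2 - 9*s - 45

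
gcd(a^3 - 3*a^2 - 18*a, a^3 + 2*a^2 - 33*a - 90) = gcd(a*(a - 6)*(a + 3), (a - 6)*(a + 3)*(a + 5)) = a^2 - 3*a - 18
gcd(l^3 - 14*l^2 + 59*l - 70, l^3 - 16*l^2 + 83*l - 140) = l^2 - 12*l + 35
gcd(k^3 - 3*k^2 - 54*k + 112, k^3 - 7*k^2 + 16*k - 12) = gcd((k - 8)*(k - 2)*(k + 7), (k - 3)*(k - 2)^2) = k - 2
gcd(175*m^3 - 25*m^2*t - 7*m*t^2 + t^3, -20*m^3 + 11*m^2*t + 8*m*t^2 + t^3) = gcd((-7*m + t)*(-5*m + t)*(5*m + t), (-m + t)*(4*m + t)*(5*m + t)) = 5*m + t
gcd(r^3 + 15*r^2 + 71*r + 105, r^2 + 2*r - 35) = r + 7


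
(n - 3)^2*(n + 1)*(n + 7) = n^4 + 2*n^3 - 32*n^2 + 30*n + 63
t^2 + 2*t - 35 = (t - 5)*(t + 7)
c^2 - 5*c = c*(c - 5)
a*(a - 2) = a^2 - 2*a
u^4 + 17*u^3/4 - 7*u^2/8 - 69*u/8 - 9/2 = (u - 3/2)*(u + 3/4)*(u + 1)*(u + 4)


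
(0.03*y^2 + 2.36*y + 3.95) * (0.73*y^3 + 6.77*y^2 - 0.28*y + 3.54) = 0.0219*y^5 + 1.9259*y^4 + 18.8523*y^3 + 26.1869*y^2 + 7.2484*y + 13.983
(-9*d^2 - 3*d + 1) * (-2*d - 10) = 18*d^3 + 96*d^2 + 28*d - 10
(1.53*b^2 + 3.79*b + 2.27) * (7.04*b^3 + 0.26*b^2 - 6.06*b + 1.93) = 10.7712*b^5 + 27.0794*b^4 + 7.6944*b^3 - 19.4243*b^2 - 6.4415*b + 4.3811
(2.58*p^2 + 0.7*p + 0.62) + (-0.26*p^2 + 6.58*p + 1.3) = 2.32*p^2 + 7.28*p + 1.92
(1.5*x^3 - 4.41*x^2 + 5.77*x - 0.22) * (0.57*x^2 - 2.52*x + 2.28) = 0.855*x^5 - 6.2937*x^4 + 17.8221*x^3 - 24.7206*x^2 + 13.71*x - 0.5016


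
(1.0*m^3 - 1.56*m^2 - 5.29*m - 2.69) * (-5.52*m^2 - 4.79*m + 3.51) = -5.52*m^5 + 3.8212*m^4 + 40.1832*m^3 + 34.7123*m^2 - 5.6828*m - 9.4419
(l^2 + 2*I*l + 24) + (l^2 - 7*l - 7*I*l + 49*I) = 2*l^2 - 7*l - 5*I*l + 24 + 49*I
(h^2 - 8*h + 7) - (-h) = h^2 - 7*h + 7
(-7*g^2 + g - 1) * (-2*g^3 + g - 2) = 14*g^5 - 2*g^4 - 5*g^3 + 15*g^2 - 3*g + 2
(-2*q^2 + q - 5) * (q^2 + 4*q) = -2*q^4 - 7*q^3 - q^2 - 20*q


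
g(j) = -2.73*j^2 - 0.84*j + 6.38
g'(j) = -5.46*j - 0.84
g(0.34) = 5.78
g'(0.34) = -2.70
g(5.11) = -69.20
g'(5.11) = -28.74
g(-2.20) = -4.99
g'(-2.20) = 11.17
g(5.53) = -81.75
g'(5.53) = -31.03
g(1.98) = -5.99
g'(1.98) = -11.65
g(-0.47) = 6.17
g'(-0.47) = 1.73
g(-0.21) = 6.44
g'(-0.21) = 0.31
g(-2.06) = -3.47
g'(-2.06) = 10.41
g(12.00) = -396.82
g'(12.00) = -66.36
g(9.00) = -222.31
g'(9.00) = -49.98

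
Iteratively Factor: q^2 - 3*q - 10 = (q - 5)*(q + 2)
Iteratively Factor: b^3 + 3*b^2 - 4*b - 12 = (b + 2)*(b^2 + b - 6) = (b + 2)*(b + 3)*(b - 2)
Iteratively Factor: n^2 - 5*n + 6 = (n - 3)*(n - 2)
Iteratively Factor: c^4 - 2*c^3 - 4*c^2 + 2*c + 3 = (c + 1)*(c^3 - 3*c^2 - c + 3) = (c - 1)*(c + 1)*(c^2 - 2*c - 3) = (c - 1)*(c + 1)^2*(c - 3)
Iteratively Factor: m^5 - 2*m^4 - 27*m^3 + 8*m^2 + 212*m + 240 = (m + 2)*(m^4 - 4*m^3 - 19*m^2 + 46*m + 120) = (m + 2)*(m + 3)*(m^3 - 7*m^2 + 2*m + 40) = (m - 4)*(m + 2)*(m + 3)*(m^2 - 3*m - 10) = (m - 5)*(m - 4)*(m + 2)*(m + 3)*(m + 2)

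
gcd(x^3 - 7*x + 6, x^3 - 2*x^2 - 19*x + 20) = x - 1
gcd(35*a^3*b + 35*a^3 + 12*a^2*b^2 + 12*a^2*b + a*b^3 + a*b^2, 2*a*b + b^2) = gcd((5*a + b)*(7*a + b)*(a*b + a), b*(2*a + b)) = 1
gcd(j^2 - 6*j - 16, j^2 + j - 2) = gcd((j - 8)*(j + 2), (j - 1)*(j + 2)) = j + 2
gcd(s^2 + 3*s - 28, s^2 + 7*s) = s + 7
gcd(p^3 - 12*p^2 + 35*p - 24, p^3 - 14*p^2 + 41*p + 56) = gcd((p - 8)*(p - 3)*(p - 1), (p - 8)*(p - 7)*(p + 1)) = p - 8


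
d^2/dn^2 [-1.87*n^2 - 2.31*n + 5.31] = -3.74000000000000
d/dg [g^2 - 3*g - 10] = 2*g - 3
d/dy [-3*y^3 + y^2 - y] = -9*y^2 + 2*y - 1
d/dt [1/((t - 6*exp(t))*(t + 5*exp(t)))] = (-(t - 6*exp(t))*(5*exp(t) + 1) + (t + 5*exp(t))*(6*exp(t) - 1))/((t - 6*exp(t))^2*(t + 5*exp(t))^2)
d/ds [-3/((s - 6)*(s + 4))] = 6*(s - 1)/((s - 6)^2*(s + 4)^2)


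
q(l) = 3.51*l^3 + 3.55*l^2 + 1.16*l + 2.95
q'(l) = 10.53*l^2 + 7.1*l + 1.16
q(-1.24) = 0.28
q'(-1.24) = 8.55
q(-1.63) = -4.71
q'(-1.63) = 17.56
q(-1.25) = 0.19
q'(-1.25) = 8.74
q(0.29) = 3.67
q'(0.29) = 4.10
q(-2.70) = -43.39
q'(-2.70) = 58.75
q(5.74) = 790.38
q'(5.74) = 388.85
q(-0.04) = 2.91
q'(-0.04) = 0.89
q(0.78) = 7.68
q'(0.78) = 13.10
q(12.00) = 6593.35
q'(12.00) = 1602.68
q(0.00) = 2.95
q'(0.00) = 1.16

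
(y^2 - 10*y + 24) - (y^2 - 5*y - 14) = 38 - 5*y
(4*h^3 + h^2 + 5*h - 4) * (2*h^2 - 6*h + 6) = 8*h^5 - 22*h^4 + 28*h^3 - 32*h^2 + 54*h - 24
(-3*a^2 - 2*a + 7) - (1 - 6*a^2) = 3*a^2 - 2*a + 6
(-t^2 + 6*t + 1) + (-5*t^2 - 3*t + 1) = -6*t^2 + 3*t + 2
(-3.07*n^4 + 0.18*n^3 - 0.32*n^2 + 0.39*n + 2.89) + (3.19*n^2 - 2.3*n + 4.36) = -3.07*n^4 + 0.18*n^3 + 2.87*n^2 - 1.91*n + 7.25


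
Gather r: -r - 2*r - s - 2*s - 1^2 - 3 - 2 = -3*r - 3*s - 6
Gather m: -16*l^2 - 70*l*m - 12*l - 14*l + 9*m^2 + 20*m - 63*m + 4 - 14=-16*l^2 - 26*l + 9*m^2 + m*(-70*l - 43) - 10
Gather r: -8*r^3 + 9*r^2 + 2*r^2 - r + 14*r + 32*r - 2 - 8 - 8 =-8*r^3 + 11*r^2 + 45*r - 18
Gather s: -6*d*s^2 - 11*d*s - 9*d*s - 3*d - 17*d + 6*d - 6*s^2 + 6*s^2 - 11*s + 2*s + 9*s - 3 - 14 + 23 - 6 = -6*d*s^2 - 20*d*s - 14*d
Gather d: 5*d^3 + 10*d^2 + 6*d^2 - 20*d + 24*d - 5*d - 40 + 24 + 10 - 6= 5*d^3 + 16*d^2 - d - 12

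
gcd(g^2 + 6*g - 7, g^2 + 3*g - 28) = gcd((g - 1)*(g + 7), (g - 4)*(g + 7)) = g + 7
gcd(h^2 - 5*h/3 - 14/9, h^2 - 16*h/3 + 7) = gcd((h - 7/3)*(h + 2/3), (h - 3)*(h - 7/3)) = h - 7/3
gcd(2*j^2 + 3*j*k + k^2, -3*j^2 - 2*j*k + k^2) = j + k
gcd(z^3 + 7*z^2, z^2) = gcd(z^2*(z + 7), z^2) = z^2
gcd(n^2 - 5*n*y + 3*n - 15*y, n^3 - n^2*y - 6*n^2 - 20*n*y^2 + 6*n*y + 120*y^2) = -n + 5*y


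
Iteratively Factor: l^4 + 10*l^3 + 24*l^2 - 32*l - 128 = (l + 4)*(l^3 + 6*l^2 - 32) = (l + 4)^2*(l^2 + 2*l - 8) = (l - 2)*(l + 4)^2*(l + 4)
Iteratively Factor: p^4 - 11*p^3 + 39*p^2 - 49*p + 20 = (p - 5)*(p^3 - 6*p^2 + 9*p - 4) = (p - 5)*(p - 4)*(p^2 - 2*p + 1) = (p - 5)*(p - 4)*(p - 1)*(p - 1)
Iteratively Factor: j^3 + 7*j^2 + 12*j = (j + 3)*(j^2 + 4*j) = (j + 3)*(j + 4)*(j)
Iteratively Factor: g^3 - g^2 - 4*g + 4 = (g + 2)*(g^2 - 3*g + 2) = (g - 2)*(g + 2)*(g - 1)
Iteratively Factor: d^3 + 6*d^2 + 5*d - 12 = (d + 3)*(d^2 + 3*d - 4) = (d + 3)*(d + 4)*(d - 1)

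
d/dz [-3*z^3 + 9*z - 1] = 9 - 9*z^2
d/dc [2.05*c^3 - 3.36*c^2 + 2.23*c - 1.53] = 6.15*c^2 - 6.72*c + 2.23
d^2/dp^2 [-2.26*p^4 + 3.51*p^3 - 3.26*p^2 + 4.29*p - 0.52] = -27.12*p^2 + 21.06*p - 6.52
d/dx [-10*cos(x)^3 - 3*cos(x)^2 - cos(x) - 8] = (30*cos(x)^2 + 6*cos(x) + 1)*sin(x)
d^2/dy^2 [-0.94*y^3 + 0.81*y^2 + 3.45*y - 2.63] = 1.62 - 5.64*y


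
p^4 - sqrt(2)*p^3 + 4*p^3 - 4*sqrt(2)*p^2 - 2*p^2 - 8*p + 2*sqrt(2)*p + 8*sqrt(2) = (p + 4)*(p - sqrt(2))^2*(p + sqrt(2))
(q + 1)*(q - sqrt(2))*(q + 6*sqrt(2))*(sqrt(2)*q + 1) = sqrt(2)*q^4 + sqrt(2)*q^3 + 11*q^3 - 7*sqrt(2)*q^2 + 11*q^2 - 12*q - 7*sqrt(2)*q - 12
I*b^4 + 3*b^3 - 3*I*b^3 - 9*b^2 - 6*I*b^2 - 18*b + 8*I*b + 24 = (b - 4)*(b + 2)*(b - 3*I)*(I*b - I)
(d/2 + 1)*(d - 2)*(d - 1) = d^3/2 - d^2/2 - 2*d + 2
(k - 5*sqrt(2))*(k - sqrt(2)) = k^2 - 6*sqrt(2)*k + 10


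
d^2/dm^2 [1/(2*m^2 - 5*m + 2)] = 2*(-4*m^2 + 10*m + (4*m - 5)^2 - 4)/(2*m^2 - 5*m + 2)^3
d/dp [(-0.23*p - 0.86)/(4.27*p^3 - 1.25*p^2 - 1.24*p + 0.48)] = (1.9642*p^3 + 10.7291*p^2 - 2.15*p - 1.1768)/(18.2329*p^6 - 10.675*p^5 - 9.0271*p^4 + 7.1992*p^3 + 0.3376*p^2 - 1.1904*p + 0.2304)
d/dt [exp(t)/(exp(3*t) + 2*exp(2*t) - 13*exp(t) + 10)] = 2*(-exp(3*t) - exp(2*t) + 5)*exp(t)/(exp(6*t) + 4*exp(5*t) - 22*exp(4*t) - 32*exp(3*t) + 209*exp(2*t) - 260*exp(t) + 100)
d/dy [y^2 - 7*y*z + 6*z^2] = 2*y - 7*z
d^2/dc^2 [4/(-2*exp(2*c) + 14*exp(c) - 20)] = 2*(-2*(2*exp(c) - 7)^2*exp(c) + (4*exp(c) - 7)*(exp(2*c) - 7*exp(c) + 10))*exp(c)/(exp(2*c) - 7*exp(c) + 10)^3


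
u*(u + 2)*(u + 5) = u^3 + 7*u^2 + 10*u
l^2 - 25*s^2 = (l - 5*s)*(l + 5*s)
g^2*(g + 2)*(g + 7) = g^4 + 9*g^3 + 14*g^2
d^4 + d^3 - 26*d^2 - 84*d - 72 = (d - 6)*(d + 2)^2*(d + 3)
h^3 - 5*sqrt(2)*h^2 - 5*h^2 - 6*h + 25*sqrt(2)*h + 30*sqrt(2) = (h - 6)*(h + 1)*(h - 5*sqrt(2))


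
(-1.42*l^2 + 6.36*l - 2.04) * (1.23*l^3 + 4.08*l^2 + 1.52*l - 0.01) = -1.7466*l^5 + 2.0292*l^4 + 21.2812*l^3 + 1.3582*l^2 - 3.1644*l + 0.0204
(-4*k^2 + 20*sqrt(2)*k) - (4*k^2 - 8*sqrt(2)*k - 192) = -8*k^2 + 28*sqrt(2)*k + 192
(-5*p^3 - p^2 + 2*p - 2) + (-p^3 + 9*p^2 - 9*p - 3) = -6*p^3 + 8*p^2 - 7*p - 5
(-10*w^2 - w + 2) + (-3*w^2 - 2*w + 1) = -13*w^2 - 3*w + 3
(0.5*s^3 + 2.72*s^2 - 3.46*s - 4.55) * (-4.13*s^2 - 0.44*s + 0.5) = -2.065*s^5 - 11.4536*s^4 + 13.343*s^3 + 21.6739*s^2 + 0.272*s - 2.275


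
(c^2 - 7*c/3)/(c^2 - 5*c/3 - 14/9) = 3*c/(3*c + 2)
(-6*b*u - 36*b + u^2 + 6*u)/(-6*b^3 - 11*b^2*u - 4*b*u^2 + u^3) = (u + 6)/(b^2 + 2*b*u + u^2)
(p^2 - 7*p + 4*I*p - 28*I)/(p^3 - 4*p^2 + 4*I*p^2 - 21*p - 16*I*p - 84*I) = 1/(p + 3)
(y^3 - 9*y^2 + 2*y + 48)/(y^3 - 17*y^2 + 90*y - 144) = (y + 2)/(y - 6)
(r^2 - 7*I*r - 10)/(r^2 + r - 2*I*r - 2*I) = (r - 5*I)/(r + 1)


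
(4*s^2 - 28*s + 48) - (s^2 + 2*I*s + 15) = 3*s^2 - 28*s - 2*I*s + 33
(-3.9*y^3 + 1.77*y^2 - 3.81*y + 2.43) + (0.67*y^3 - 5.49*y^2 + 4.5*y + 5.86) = -3.23*y^3 - 3.72*y^2 + 0.69*y + 8.29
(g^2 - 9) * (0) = 0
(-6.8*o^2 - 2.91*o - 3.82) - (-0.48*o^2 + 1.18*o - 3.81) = -6.32*o^2 - 4.09*o - 0.00999999999999979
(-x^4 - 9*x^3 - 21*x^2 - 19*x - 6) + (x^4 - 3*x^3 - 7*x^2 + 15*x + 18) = -12*x^3 - 28*x^2 - 4*x + 12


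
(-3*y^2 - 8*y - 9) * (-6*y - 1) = 18*y^3 + 51*y^2 + 62*y + 9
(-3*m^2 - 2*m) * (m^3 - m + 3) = -3*m^5 - 2*m^4 + 3*m^3 - 7*m^2 - 6*m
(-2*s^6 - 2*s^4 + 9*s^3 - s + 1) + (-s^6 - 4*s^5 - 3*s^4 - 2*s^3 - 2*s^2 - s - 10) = -3*s^6 - 4*s^5 - 5*s^4 + 7*s^3 - 2*s^2 - 2*s - 9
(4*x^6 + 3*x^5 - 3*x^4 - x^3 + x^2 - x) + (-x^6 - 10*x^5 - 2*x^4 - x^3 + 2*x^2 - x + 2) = 3*x^6 - 7*x^5 - 5*x^4 - 2*x^3 + 3*x^2 - 2*x + 2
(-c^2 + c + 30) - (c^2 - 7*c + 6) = -2*c^2 + 8*c + 24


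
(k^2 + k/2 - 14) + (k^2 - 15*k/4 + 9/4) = 2*k^2 - 13*k/4 - 47/4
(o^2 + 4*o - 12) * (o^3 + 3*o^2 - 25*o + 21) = o^5 + 7*o^4 - 25*o^3 - 115*o^2 + 384*o - 252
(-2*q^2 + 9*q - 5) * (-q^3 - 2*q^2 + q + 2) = 2*q^5 - 5*q^4 - 15*q^3 + 15*q^2 + 13*q - 10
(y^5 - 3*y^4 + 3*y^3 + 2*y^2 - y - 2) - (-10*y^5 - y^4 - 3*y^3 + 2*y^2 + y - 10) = 11*y^5 - 2*y^4 + 6*y^3 - 2*y + 8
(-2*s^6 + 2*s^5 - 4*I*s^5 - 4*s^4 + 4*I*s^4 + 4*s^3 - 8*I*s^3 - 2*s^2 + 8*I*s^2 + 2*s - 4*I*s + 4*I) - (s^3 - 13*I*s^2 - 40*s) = -2*s^6 + 2*s^5 - 4*I*s^5 - 4*s^4 + 4*I*s^4 + 3*s^3 - 8*I*s^3 - 2*s^2 + 21*I*s^2 + 42*s - 4*I*s + 4*I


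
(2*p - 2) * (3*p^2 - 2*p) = 6*p^3 - 10*p^2 + 4*p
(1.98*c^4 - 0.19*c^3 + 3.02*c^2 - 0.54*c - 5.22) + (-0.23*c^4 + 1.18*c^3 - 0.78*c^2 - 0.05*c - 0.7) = 1.75*c^4 + 0.99*c^3 + 2.24*c^2 - 0.59*c - 5.92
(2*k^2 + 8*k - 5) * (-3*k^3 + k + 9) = -6*k^5 - 24*k^4 + 17*k^3 + 26*k^2 + 67*k - 45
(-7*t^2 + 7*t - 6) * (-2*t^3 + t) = 14*t^5 - 14*t^4 + 5*t^3 + 7*t^2 - 6*t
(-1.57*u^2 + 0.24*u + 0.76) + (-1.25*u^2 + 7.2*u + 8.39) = -2.82*u^2 + 7.44*u + 9.15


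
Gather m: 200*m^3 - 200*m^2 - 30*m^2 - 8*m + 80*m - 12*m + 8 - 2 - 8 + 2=200*m^3 - 230*m^2 + 60*m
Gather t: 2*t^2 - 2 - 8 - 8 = 2*t^2 - 18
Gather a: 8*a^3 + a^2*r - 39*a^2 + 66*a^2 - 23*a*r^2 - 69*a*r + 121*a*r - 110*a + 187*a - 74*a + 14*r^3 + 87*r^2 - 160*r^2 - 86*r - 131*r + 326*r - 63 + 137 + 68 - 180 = 8*a^3 + a^2*(r + 27) + a*(-23*r^2 + 52*r + 3) + 14*r^3 - 73*r^2 + 109*r - 38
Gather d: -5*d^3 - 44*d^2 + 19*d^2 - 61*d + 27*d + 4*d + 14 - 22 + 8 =-5*d^3 - 25*d^2 - 30*d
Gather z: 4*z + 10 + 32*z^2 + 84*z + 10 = 32*z^2 + 88*z + 20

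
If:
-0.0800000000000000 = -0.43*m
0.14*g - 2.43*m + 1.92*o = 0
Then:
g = 3.22923588039867 - 13.7142857142857*o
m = 0.19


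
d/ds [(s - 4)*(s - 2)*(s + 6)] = 3*s^2 - 28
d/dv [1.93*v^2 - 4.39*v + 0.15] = 3.86*v - 4.39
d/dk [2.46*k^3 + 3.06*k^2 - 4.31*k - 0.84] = 7.38*k^2 + 6.12*k - 4.31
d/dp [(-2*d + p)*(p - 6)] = -2*d + 2*p - 6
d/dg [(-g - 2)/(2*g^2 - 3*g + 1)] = (-2*g^2 + 3*g + (g + 2)*(4*g - 3) - 1)/(2*g^2 - 3*g + 1)^2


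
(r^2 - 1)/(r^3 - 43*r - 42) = (r - 1)/(r^2 - r - 42)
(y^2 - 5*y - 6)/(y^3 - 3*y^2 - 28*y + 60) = (y + 1)/(y^2 + 3*y - 10)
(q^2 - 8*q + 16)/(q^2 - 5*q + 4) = (q - 4)/(q - 1)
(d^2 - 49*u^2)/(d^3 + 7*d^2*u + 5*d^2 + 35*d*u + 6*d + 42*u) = (d - 7*u)/(d^2 + 5*d + 6)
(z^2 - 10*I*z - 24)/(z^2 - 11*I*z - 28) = (z - 6*I)/(z - 7*I)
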